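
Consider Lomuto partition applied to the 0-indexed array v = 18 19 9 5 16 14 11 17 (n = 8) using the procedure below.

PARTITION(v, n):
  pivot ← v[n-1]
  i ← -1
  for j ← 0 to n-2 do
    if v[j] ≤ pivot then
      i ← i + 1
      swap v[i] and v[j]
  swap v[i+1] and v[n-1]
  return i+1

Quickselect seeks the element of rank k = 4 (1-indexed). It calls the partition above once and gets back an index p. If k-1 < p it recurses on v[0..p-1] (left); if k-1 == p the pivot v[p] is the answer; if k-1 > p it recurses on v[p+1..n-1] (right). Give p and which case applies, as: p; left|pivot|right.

5; left

pivot=17, i=-1
j=0: 18>17, skip
j=1: 19>17, skip
j=2: 9≤17, i=0, swap(0,2) ⇒ 9 19 18 5 16 14 11 17
j=3: 5≤17, i=1, swap(1,3) ⇒ 9 5 18 19 16 14 11 17
j=4: 16≤17, i=2, swap(2,4) ⇒ 9 5 16 19 18 14 11 17
j=5: 14≤17, i=3, swap(3,5) ⇒ 9 5 16 14 18 19 11 17
j=6: 11≤17, i=4, swap(4,6) ⇒ 9 5 16 14 11 19 18 17
swap(5,7) ⇒ 9 5 16 14 11 17 18 19; return 5
p = 5; k-1 = 3 < 5 ⇒ left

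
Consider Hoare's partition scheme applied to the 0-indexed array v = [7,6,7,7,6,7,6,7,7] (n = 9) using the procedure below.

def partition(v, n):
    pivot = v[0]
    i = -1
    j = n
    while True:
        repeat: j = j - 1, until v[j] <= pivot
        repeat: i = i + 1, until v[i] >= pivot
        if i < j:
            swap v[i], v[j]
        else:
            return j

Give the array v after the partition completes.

pivot=7
j stops at 8 (7), i stops at 0 (7); swap ⇒ [7,6,7,7,6,7,6,7,7]
j stops at 7 (7), i stops at 2 (7); swap ⇒ [7,6,7,7,6,7,6,7,7]
j stops at 6 (6), i stops at 3 (7); swap ⇒ [7,6,7,6,6,7,7,7,7]
j stops at 5, i stops at 5; i≥j ⇒ return 5. v=[7,6,7,6,6,7,7,7,7]

[7,6,7,6,6,7,7,7,7]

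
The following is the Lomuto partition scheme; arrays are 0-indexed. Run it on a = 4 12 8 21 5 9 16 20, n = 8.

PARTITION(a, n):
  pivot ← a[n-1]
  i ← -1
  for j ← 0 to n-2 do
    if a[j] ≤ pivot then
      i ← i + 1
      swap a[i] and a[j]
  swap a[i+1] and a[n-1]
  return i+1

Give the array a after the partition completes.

4 12 8 5 9 16 20 21

pivot = a[7] = 20; i = -1
j=0: a[0]=4 ≤ 20 → i=0, swap a[0],a[0] (no change) → 4 12 8 21 5 9 16 20
j=1: a[1]=12 ≤ 20 → i=1, swap a[1],a[1] (no change) → 4 12 8 21 5 9 16 20
j=2: a[2]=8 ≤ 20 → i=2, swap a[2],a[2] (no change) → 4 12 8 21 5 9 16 20
j=3: a[3]=21 > 20 → no swap
j=4: a[4]=5 ≤ 20 → i=3, swap a[3],a[4] → 4 12 8 5 21 9 16 20
j=5: a[5]=9 ≤ 20 → i=4, swap a[4],a[5] → 4 12 8 5 9 21 16 20
j=6: a[6]=16 ≤ 20 → i=5, swap a[5],a[6] → 4 12 8 5 9 16 21 20
final swap a[6],a[7] → 4 12 8 5 9 16 20 21; return 6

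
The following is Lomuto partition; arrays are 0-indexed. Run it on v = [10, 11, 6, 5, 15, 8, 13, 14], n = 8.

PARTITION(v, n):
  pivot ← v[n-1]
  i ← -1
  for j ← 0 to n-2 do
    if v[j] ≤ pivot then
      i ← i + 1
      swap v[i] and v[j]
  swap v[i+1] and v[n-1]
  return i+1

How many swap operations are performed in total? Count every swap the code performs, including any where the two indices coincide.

pivot = v[7] = 14; i = -1
j=0: v[0]=10 ≤ 14 → i=0, swap v[0],v[0] (no change) → [10, 11, 6, 5, 15, 8, 13, 14]
j=1: v[1]=11 ≤ 14 → i=1, swap v[1],v[1] (no change) → [10, 11, 6, 5, 15, 8, 13, 14]
j=2: v[2]=6 ≤ 14 → i=2, swap v[2],v[2] (no change) → [10, 11, 6, 5, 15, 8, 13, 14]
j=3: v[3]=5 ≤ 14 → i=3, swap v[3],v[3] (no change) → [10, 11, 6, 5, 15, 8, 13, 14]
j=4: v[4]=15 > 14 → no swap
j=5: v[5]=8 ≤ 14 → i=4, swap v[4],v[5] → [10, 11, 6, 5, 8, 15, 13, 14]
j=6: v[6]=13 ≤ 14 → i=5, swap v[5],v[6] → [10, 11, 6, 5, 8, 13, 15, 14]
final swap v[6],v[7] → [10, 11, 6, 5, 8, 13, 14, 15]; return 6

7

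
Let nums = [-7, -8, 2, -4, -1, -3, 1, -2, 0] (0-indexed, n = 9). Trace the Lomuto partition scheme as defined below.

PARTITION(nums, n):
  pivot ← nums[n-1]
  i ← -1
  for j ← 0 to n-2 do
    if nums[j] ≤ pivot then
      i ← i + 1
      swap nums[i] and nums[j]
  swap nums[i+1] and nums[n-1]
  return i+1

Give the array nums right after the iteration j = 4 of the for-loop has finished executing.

pivot = nums[8] = 0; i = -1
j=0: nums[0]=-7 ≤ 0 → i=0, swap nums[0],nums[0] (no change) → [-7, -8, 2, -4, -1, -3, 1, -2, 0]
j=1: nums[1]=-8 ≤ 0 → i=1, swap nums[1],nums[1] (no change) → [-7, -8, 2, -4, -1, -3, 1, -2, 0]
j=2: nums[2]=2 > 0 → no swap
j=3: nums[3]=-4 ≤ 0 → i=2, swap nums[2],nums[3] → [-7, -8, -4, 2, -1, -3, 1, -2, 0]
j=4: nums[4]=-1 ≤ 0 → i=3, swap nums[3],nums[4] → [-7, -8, -4, -1, 2, -3, 1, -2, 0]
(after j=4) nums = [-7, -8, -4, -1, 2, -3, 1, -2, 0]

[-7, -8, -4, -1, 2, -3, 1, -2, 0]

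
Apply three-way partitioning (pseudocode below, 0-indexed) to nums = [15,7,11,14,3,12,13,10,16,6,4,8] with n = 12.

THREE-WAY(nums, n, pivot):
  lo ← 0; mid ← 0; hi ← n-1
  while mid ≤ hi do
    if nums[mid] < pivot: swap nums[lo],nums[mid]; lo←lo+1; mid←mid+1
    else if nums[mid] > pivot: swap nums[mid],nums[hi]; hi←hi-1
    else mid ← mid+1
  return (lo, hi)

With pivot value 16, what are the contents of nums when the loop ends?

lo=0 mid=0 hi=11
15<16: swap(0,0), lo=1 mid=1 ⇒ [15,7,11,14,3,12,13,10,16,6,4,8]
7<16: swap(1,1), lo=2 mid=2 ⇒ [15,7,11,14,3,12,13,10,16,6,4,8]
11<16: swap(2,2), lo=3 mid=3 ⇒ [15,7,11,14,3,12,13,10,16,6,4,8]
14<16: swap(3,3), lo=4 mid=4 ⇒ [15,7,11,14,3,12,13,10,16,6,4,8]
3<16: swap(4,4), lo=5 mid=5 ⇒ [15,7,11,14,3,12,13,10,16,6,4,8]
12<16: swap(5,5), lo=6 mid=6 ⇒ [15,7,11,14,3,12,13,10,16,6,4,8]
13<16: swap(6,6), lo=7 mid=7 ⇒ [15,7,11,14,3,12,13,10,16,6,4,8]
10<16: swap(7,7), lo=8 mid=8 ⇒ [15,7,11,14,3,12,13,10,16,6,4,8]
16=16: mid=9
6<16: swap(8,9), lo=9 mid=10 ⇒ [15,7,11,14,3,12,13,10,6,16,4,8]
4<16: swap(9,10), lo=10 mid=11 ⇒ [15,7,11,14,3,12,13,10,6,4,16,8]
8<16: swap(10,11), lo=11 mid=12 ⇒ [15,7,11,14,3,12,13,10,6,4,8,16]
done. lo=11 hi=11; nums=[15,7,11,14,3,12,13,10,6,4,8,16]

[15,7,11,14,3,12,13,10,6,4,8,16]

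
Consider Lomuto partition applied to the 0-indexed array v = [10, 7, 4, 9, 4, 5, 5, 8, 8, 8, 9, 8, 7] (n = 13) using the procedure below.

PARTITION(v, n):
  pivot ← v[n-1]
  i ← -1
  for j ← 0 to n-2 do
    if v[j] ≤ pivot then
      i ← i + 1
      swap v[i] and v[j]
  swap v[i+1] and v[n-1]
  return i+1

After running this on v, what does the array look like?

pivot = v[12] = 7; i = -1
j=0: v[0]=10 > 7 → no swap
j=1: v[1]=7 ≤ 7 → i=0, swap v[0],v[1] → [7, 10, 4, 9, 4, 5, 5, 8, 8, 8, 9, 8, 7]
j=2: v[2]=4 ≤ 7 → i=1, swap v[1],v[2] → [7, 4, 10, 9, 4, 5, 5, 8, 8, 8, 9, 8, 7]
j=3: v[3]=9 > 7 → no swap
j=4: v[4]=4 ≤ 7 → i=2, swap v[2],v[4] → [7, 4, 4, 9, 10, 5, 5, 8, 8, 8, 9, 8, 7]
j=5: v[5]=5 ≤ 7 → i=3, swap v[3],v[5] → [7, 4, 4, 5, 10, 9, 5, 8, 8, 8, 9, 8, 7]
j=6: v[6]=5 ≤ 7 → i=4, swap v[4],v[6] → [7, 4, 4, 5, 5, 9, 10, 8, 8, 8, 9, 8, 7]
j=7: v[7]=8 > 7 → no swap
j=8: v[8]=8 > 7 → no swap
j=9: v[9]=8 > 7 → no swap
j=10: v[10]=9 > 7 → no swap
j=11: v[11]=8 > 7 → no swap
final swap v[5],v[12] → [7, 4, 4, 5, 5, 7, 10, 8, 8, 8, 9, 8, 9]; return 5

[7, 4, 4, 5, 5, 7, 10, 8, 8, 8, 9, 8, 9]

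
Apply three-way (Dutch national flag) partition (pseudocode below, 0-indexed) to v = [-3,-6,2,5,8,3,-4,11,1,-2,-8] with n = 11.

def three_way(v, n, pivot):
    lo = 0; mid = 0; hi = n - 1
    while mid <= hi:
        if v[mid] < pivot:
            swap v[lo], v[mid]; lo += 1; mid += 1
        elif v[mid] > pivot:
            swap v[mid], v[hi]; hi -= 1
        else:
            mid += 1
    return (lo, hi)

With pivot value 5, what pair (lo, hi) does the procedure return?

pivot = 5; lo=0, mid=0, hi=10
v[mid]=-3<5: swap v[0],v[0]; lo=1,mid=1 → [-3,-6,2,5,8,3,-4,11,1,-2,-8]
v[mid]=-6<5: swap v[1],v[1]; lo=2,mid=2 → [-3,-6,2,5,8,3,-4,11,1,-2,-8]
v[mid]=2<5: swap v[2],v[2]; lo=3,mid=3 → [-3,-6,2,5,8,3,-4,11,1,-2,-8]
v[mid]=5=5: mid=4
v[mid]=8>5: swap v[4],v[10]; hi=9 → [-3,-6,2,5,-8,3,-4,11,1,-2,8]
v[mid]=-8<5: swap v[3],v[4]; lo=4,mid=5 → [-3,-6,2,-8,5,3,-4,11,1,-2,8]
v[mid]=3<5: swap v[4],v[5]; lo=5,mid=6 → [-3,-6,2,-8,3,5,-4,11,1,-2,8]
v[mid]=-4<5: swap v[5],v[6]; lo=6,mid=7 → [-3,-6,2,-8,3,-4,5,11,1,-2,8]
v[mid]=11>5: swap v[7],v[9]; hi=8 → [-3,-6,2,-8,3,-4,5,-2,1,11,8]
v[mid]=-2<5: swap v[6],v[7]; lo=7,mid=8 → [-3,-6,2,-8,3,-4,-2,5,1,11,8]
v[mid]=1<5: swap v[7],v[8]; lo=8,mid=9 → [-3,-6,2,-8,3,-4,-2,1,5,11,8]
end: lo=8, hi=8; v = [-3,-6,2,-8,3,-4,-2,1,5,11,8]

(8, 8)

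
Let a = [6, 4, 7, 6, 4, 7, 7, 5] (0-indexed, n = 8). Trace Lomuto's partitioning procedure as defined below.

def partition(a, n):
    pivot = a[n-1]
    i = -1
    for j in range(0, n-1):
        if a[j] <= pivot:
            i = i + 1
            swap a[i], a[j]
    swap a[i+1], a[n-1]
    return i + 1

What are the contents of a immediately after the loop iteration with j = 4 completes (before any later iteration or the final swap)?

[4, 4, 7, 6, 6, 7, 7, 5]

pivot = a[7] = 5; i = -1
j=0: a[0]=6 > 5 → no swap
j=1: a[1]=4 ≤ 5 → i=0, swap a[0],a[1] → [4, 6, 7, 6, 4, 7, 7, 5]
j=2: a[2]=7 > 5 → no swap
j=3: a[3]=6 > 5 → no swap
j=4: a[4]=4 ≤ 5 → i=1, swap a[1],a[4] → [4, 4, 7, 6, 6, 7, 7, 5]
(after j=4) a = [4, 4, 7, 6, 6, 7, 7, 5]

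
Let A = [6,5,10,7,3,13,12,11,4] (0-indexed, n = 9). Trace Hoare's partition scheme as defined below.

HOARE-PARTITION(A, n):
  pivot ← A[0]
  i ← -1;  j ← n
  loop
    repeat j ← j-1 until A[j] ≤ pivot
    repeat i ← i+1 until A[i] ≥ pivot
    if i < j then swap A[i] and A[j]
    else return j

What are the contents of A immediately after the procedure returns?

[4,5,3,7,10,13,12,11,6]

pivot = A[0] = 6; i = -1, j = 9
j→8 (A[8]=4≤6), i→0 (A[0]=6≥6); i<j, swap → [4,5,10,7,3,13,12,11,6]
j→4 (A[4]=3≤6), i→2 (A[2]=10≥6); i<j, swap → [4,5,3,7,10,13,12,11,6]
j→2, i→3; i≥j, return j=2. A = [4,5,3,7,10,13,12,11,6]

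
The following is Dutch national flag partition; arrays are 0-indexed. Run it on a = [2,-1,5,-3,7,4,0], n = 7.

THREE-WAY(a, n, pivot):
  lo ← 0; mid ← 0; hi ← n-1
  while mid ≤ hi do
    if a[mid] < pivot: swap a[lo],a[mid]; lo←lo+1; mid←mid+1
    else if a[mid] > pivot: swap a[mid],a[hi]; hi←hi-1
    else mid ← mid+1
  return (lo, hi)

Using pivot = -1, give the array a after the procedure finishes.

pivot = -1; lo=0, mid=0, hi=6
a[mid]=2>-1: swap a[0],a[6]; hi=5 → [0,-1,5,-3,7,4,2]
a[mid]=0>-1: swap a[0],a[5]; hi=4 → [4,-1,5,-3,7,0,2]
a[mid]=4>-1: swap a[0],a[4]; hi=3 → [7,-1,5,-3,4,0,2]
a[mid]=7>-1: swap a[0],a[3]; hi=2 → [-3,-1,5,7,4,0,2]
a[mid]=-3<-1: swap a[0],a[0]; lo=1,mid=1 → [-3,-1,5,7,4,0,2]
a[mid]=-1=-1: mid=2
a[mid]=5>-1: swap a[2],a[2]; hi=1 → [-3,-1,5,7,4,0,2]
end: lo=1, hi=1; a = [-3,-1,5,7,4,0,2]

[-3,-1,5,7,4,0,2]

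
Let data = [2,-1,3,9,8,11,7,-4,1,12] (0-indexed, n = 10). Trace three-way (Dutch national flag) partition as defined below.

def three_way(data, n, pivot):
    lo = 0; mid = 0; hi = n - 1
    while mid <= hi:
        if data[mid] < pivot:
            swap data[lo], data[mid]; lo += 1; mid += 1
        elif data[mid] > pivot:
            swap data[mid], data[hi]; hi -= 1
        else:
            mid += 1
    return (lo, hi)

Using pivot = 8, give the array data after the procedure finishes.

lo=0 mid=0 hi=9
2<8: swap(0,0), lo=1 mid=1 ⇒ [2,-1,3,9,8,11,7,-4,1,12]
-1<8: swap(1,1), lo=2 mid=2 ⇒ [2,-1,3,9,8,11,7,-4,1,12]
3<8: swap(2,2), lo=3 mid=3 ⇒ [2,-1,3,9,8,11,7,-4,1,12]
9>8: swap(3,9), hi=8 ⇒ [2,-1,3,12,8,11,7,-4,1,9]
12>8: swap(3,8), hi=7 ⇒ [2,-1,3,1,8,11,7,-4,12,9]
1<8: swap(3,3), lo=4 mid=4 ⇒ [2,-1,3,1,8,11,7,-4,12,9]
8=8: mid=5
11>8: swap(5,7), hi=6 ⇒ [2,-1,3,1,8,-4,7,11,12,9]
-4<8: swap(4,5), lo=5 mid=6 ⇒ [2,-1,3,1,-4,8,7,11,12,9]
7<8: swap(5,6), lo=6 mid=7 ⇒ [2,-1,3,1,-4,7,8,11,12,9]
done. lo=6 hi=6; data=[2,-1,3,1,-4,7,8,11,12,9]

[2,-1,3,1,-4,7,8,11,12,9]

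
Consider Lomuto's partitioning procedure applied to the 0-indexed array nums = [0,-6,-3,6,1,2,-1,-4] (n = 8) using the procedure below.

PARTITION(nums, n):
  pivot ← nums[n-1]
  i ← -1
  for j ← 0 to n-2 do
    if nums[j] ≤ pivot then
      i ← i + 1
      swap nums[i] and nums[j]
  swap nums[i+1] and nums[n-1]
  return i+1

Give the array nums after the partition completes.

pivot = nums[7] = -4; i = -1
j=0: nums[0]=0 > -4 → no swap
j=1: nums[1]=-6 ≤ -4 → i=0, swap nums[0],nums[1] → [-6,0,-3,6,1,2,-1,-4]
j=2: nums[2]=-3 > -4 → no swap
j=3: nums[3]=6 > -4 → no swap
j=4: nums[4]=1 > -4 → no swap
j=5: nums[5]=2 > -4 → no swap
j=6: nums[6]=-1 > -4 → no swap
final swap nums[1],nums[7] → [-6,-4,-3,6,1,2,-1,0]; return 1

[-6,-4,-3,6,1,2,-1,0]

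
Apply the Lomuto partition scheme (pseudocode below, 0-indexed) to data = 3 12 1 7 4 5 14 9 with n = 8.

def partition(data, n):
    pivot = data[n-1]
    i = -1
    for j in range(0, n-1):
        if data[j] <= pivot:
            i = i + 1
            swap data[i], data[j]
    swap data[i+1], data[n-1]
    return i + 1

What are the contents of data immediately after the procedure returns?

pivot=9, i=-1
j=0: 3≤9, i=0, swap(0,0) ⇒ 3 12 1 7 4 5 14 9
j=1: 12>9, skip
j=2: 1≤9, i=1, swap(1,2) ⇒ 3 1 12 7 4 5 14 9
j=3: 7≤9, i=2, swap(2,3) ⇒ 3 1 7 12 4 5 14 9
j=4: 4≤9, i=3, swap(3,4) ⇒ 3 1 7 4 12 5 14 9
j=5: 5≤9, i=4, swap(4,5) ⇒ 3 1 7 4 5 12 14 9
j=6: 14>9, skip
swap(5,7) ⇒ 3 1 7 4 5 9 14 12; return 5

3 1 7 4 5 9 14 12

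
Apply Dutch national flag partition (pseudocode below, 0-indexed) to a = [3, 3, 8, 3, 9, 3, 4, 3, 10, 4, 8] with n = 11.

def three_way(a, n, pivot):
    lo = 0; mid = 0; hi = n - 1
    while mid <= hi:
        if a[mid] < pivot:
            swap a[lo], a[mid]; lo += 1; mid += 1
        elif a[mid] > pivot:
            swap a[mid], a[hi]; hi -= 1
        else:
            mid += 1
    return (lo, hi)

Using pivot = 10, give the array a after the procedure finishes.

lo=0 mid=0 hi=10
3<10: swap(0,0), lo=1 mid=1 ⇒ [3, 3, 8, 3, 9, 3, 4, 3, 10, 4, 8]
3<10: swap(1,1), lo=2 mid=2 ⇒ [3, 3, 8, 3, 9, 3, 4, 3, 10, 4, 8]
8<10: swap(2,2), lo=3 mid=3 ⇒ [3, 3, 8, 3, 9, 3, 4, 3, 10, 4, 8]
3<10: swap(3,3), lo=4 mid=4 ⇒ [3, 3, 8, 3, 9, 3, 4, 3, 10, 4, 8]
9<10: swap(4,4), lo=5 mid=5 ⇒ [3, 3, 8, 3, 9, 3, 4, 3, 10, 4, 8]
3<10: swap(5,5), lo=6 mid=6 ⇒ [3, 3, 8, 3, 9, 3, 4, 3, 10, 4, 8]
4<10: swap(6,6), lo=7 mid=7 ⇒ [3, 3, 8, 3, 9, 3, 4, 3, 10, 4, 8]
3<10: swap(7,7), lo=8 mid=8 ⇒ [3, 3, 8, 3, 9, 3, 4, 3, 10, 4, 8]
10=10: mid=9
4<10: swap(8,9), lo=9 mid=10 ⇒ [3, 3, 8, 3, 9, 3, 4, 3, 4, 10, 8]
8<10: swap(9,10), lo=10 mid=11 ⇒ [3, 3, 8, 3, 9, 3, 4, 3, 4, 8, 10]
done. lo=10 hi=10; a=[3, 3, 8, 3, 9, 3, 4, 3, 4, 8, 10]

[3, 3, 8, 3, 9, 3, 4, 3, 4, 8, 10]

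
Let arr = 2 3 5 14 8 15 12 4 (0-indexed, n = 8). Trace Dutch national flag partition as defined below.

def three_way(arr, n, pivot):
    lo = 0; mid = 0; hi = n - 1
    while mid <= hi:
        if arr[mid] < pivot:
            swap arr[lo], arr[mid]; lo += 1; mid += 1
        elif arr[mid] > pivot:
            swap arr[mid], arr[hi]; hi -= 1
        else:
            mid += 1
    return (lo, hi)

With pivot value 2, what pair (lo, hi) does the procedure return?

pivot = 2; lo=0, mid=0, hi=7
arr[mid]=2=2: mid=1
arr[mid]=3>2: swap arr[1],arr[7]; hi=6 → 2 4 5 14 8 15 12 3
arr[mid]=4>2: swap arr[1],arr[6]; hi=5 → 2 12 5 14 8 15 4 3
arr[mid]=12>2: swap arr[1],arr[5]; hi=4 → 2 15 5 14 8 12 4 3
arr[mid]=15>2: swap arr[1],arr[4]; hi=3 → 2 8 5 14 15 12 4 3
arr[mid]=8>2: swap arr[1],arr[3]; hi=2 → 2 14 5 8 15 12 4 3
arr[mid]=14>2: swap arr[1],arr[2]; hi=1 → 2 5 14 8 15 12 4 3
arr[mid]=5>2: swap arr[1],arr[1]; hi=0 → 2 5 14 8 15 12 4 3
end: lo=0, hi=0; arr = 2 5 14 8 15 12 4 3

(0, 0)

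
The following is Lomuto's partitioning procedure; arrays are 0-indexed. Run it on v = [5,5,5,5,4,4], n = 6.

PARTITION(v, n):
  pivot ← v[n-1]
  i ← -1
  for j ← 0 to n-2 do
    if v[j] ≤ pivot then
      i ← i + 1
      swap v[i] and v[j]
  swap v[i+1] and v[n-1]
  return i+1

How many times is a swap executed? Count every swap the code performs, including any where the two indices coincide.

2

pivot=4, i=-1
j=0: 5>4, skip
j=1: 5>4, skip
j=2: 5>4, skip
j=3: 5>4, skip
j=4: 4≤4, i=0, swap(0,4) ⇒ [4,5,5,5,5,4]
swap(1,5) ⇒ [4,4,5,5,5,5]; return 1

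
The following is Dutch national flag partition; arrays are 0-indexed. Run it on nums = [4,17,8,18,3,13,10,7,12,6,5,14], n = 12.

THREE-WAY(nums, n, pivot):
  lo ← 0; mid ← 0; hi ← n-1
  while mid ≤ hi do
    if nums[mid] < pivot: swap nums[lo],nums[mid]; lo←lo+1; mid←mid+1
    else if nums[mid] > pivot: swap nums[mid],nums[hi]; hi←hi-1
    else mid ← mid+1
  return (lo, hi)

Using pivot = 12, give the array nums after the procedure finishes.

pivot = 12; lo=0, mid=0, hi=11
nums[mid]=4<12: swap nums[0],nums[0]; lo=1,mid=1 → [4,17,8,18,3,13,10,7,12,6,5,14]
nums[mid]=17>12: swap nums[1],nums[11]; hi=10 → [4,14,8,18,3,13,10,7,12,6,5,17]
nums[mid]=14>12: swap nums[1],nums[10]; hi=9 → [4,5,8,18,3,13,10,7,12,6,14,17]
nums[mid]=5<12: swap nums[1],nums[1]; lo=2,mid=2 → [4,5,8,18,3,13,10,7,12,6,14,17]
nums[mid]=8<12: swap nums[2],nums[2]; lo=3,mid=3 → [4,5,8,18,3,13,10,7,12,6,14,17]
nums[mid]=18>12: swap nums[3],nums[9]; hi=8 → [4,5,8,6,3,13,10,7,12,18,14,17]
nums[mid]=6<12: swap nums[3],nums[3]; lo=4,mid=4 → [4,5,8,6,3,13,10,7,12,18,14,17]
nums[mid]=3<12: swap nums[4],nums[4]; lo=5,mid=5 → [4,5,8,6,3,13,10,7,12,18,14,17]
nums[mid]=13>12: swap nums[5],nums[8]; hi=7 → [4,5,8,6,3,12,10,7,13,18,14,17]
nums[mid]=12=12: mid=6
nums[mid]=10<12: swap nums[5],nums[6]; lo=6,mid=7 → [4,5,8,6,3,10,12,7,13,18,14,17]
nums[mid]=7<12: swap nums[6],nums[7]; lo=7,mid=8 → [4,5,8,6,3,10,7,12,13,18,14,17]
end: lo=7, hi=7; nums = [4,5,8,6,3,10,7,12,13,18,14,17]

[4,5,8,6,3,10,7,12,13,18,14,17]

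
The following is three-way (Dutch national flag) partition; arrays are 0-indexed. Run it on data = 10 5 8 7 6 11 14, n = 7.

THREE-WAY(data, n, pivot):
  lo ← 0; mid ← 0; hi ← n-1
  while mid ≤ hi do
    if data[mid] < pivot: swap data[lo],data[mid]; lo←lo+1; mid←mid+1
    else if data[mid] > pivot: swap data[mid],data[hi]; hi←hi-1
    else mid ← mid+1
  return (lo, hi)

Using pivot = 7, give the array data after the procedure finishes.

6 5 7 8 11 14 10

pivot = 7; lo=0, mid=0, hi=6
data[mid]=10>7: swap data[0],data[6]; hi=5 → 14 5 8 7 6 11 10
data[mid]=14>7: swap data[0],data[5]; hi=4 → 11 5 8 7 6 14 10
data[mid]=11>7: swap data[0],data[4]; hi=3 → 6 5 8 7 11 14 10
data[mid]=6<7: swap data[0],data[0]; lo=1,mid=1 → 6 5 8 7 11 14 10
data[mid]=5<7: swap data[1],data[1]; lo=2,mid=2 → 6 5 8 7 11 14 10
data[mid]=8>7: swap data[2],data[3]; hi=2 → 6 5 7 8 11 14 10
data[mid]=7=7: mid=3
end: lo=2, hi=2; data = 6 5 7 8 11 14 10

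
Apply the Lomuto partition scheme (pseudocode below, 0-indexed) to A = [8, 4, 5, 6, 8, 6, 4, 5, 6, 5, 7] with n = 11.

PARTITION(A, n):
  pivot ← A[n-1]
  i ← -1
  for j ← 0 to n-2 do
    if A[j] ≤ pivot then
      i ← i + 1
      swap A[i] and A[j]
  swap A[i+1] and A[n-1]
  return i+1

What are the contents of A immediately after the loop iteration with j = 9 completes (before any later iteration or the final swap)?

pivot=7, i=-1
j=0: 8>7, skip
j=1: 4≤7, i=0, swap(0,1) ⇒ [4, 8, 5, 6, 8, 6, 4, 5, 6, 5, 7]
j=2: 5≤7, i=1, swap(1,2) ⇒ [4, 5, 8, 6, 8, 6, 4, 5, 6, 5, 7]
j=3: 6≤7, i=2, swap(2,3) ⇒ [4, 5, 6, 8, 8, 6, 4, 5, 6, 5, 7]
j=4: 8>7, skip
j=5: 6≤7, i=3, swap(3,5) ⇒ [4, 5, 6, 6, 8, 8, 4, 5, 6, 5, 7]
j=6: 4≤7, i=4, swap(4,6) ⇒ [4, 5, 6, 6, 4, 8, 8, 5, 6, 5, 7]
j=7: 5≤7, i=5, swap(5,7) ⇒ [4, 5, 6, 6, 4, 5, 8, 8, 6, 5, 7]
j=8: 6≤7, i=6, swap(6,8) ⇒ [4, 5, 6, 6, 4, 5, 6, 8, 8, 5, 7]
j=9: 5≤7, i=7, swap(7,9) ⇒ [4, 5, 6, 6, 4, 5, 6, 5, 8, 8, 7]
(after j=9) A = [4, 5, 6, 6, 4, 5, 6, 5, 8, 8, 7]

[4, 5, 6, 6, 4, 5, 6, 5, 8, 8, 7]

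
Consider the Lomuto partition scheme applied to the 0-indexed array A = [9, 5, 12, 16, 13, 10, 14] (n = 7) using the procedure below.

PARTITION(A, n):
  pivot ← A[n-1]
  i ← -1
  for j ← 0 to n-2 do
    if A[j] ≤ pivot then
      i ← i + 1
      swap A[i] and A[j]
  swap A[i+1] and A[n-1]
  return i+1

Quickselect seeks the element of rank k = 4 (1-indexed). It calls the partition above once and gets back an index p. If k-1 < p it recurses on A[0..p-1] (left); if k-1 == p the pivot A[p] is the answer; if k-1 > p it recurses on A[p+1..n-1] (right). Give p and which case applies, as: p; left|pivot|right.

5; left

pivot=14, i=-1
j=0: 9≤14, i=0, swap(0,0) ⇒ [9, 5, 12, 16, 13, 10, 14]
j=1: 5≤14, i=1, swap(1,1) ⇒ [9, 5, 12, 16, 13, 10, 14]
j=2: 12≤14, i=2, swap(2,2) ⇒ [9, 5, 12, 16, 13, 10, 14]
j=3: 16>14, skip
j=4: 13≤14, i=3, swap(3,4) ⇒ [9, 5, 12, 13, 16, 10, 14]
j=5: 10≤14, i=4, swap(4,5) ⇒ [9, 5, 12, 13, 10, 16, 14]
swap(5,6) ⇒ [9, 5, 12, 13, 10, 14, 16]; return 5
p = 5; k-1 = 3 < 5 ⇒ left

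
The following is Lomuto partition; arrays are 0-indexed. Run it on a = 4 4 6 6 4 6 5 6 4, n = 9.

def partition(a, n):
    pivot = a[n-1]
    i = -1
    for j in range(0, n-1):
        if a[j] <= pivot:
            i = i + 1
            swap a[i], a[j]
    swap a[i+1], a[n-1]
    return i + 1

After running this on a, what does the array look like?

pivot = a[8] = 4; i = -1
j=0: a[0]=4 ≤ 4 → i=0, swap a[0],a[0] (no change) → 4 4 6 6 4 6 5 6 4
j=1: a[1]=4 ≤ 4 → i=1, swap a[1],a[1] (no change) → 4 4 6 6 4 6 5 6 4
j=2: a[2]=6 > 4 → no swap
j=3: a[3]=6 > 4 → no swap
j=4: a[4]=4 ≤ 4 → i=2, swap a[2],a[4] → 4 4 4 6 6 6 5 6 4
j=5: a[5]=6 > 4 → no swap
j=6: a[6]=5 > 4 → no swap
j=7: a[7]=6 > 4 → no swap
final swap a[3],a[8] → 4 4 4 4 6 6 5 6 6; return 3

4 4 4 4 6 6 5 6 6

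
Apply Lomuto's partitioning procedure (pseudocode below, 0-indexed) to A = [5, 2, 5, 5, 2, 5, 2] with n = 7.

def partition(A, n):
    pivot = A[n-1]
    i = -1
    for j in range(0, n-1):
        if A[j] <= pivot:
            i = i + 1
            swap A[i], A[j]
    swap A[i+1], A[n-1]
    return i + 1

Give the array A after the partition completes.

pivot=2, i=-1
j=0: 5>2, skip
j=1: 2≤2, i=0, swap(0,1) ⇒ [2, 5, 5, 5, 2, 5, 2]
j=2: 5>2, skip
j=3: 5>2, skip
j=4: 2≤2, i=1, swap(1,4) ⇒ [2, 2, 5, 5, 5, 5, 2]
j=5: 5>2, skip
swap(2,6) ⇒ [2, 2, 2, 5, 5, 5, 5]; return 2

[2, 2, 2, 5, 5, 5, 5]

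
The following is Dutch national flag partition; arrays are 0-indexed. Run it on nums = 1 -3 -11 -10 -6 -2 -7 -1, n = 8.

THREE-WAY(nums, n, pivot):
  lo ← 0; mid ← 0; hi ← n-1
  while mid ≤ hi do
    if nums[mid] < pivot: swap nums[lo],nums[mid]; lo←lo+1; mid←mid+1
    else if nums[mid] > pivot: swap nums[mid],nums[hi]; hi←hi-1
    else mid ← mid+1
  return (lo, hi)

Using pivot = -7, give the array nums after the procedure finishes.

pivot = -7; lo=0, mid=0, hi=7
nums[mid]=1>-7: swap nums[0],nums[7]; hi=6 → -1 -3 -11 -10 -6 -2 -7 1
nums[mid]=-1>-7: swap nums[0],nums[6]; hi=5 → -7 -3 -11 -10 -6 -2 -1 1
nums[mid]=-7=-7: mid=1
nums[mid]=-3>-7: swap nums[1],nums[5]; hi=4 → -7 -2 -11 -10 -6 -3 -1 1
nums[mid]=-2>-7: swap nums[1],nums[4]; hi=3 → -7 -6 -11 -10 -2 -3 -1 1
nums[mid]=-6>-7: swap nums[1],nums[3]; hi=2 → -7 -10 -11 -6 -2 -3 -1 1
nums[mid]=-10<-7: swap nums[0],nums[1]; lo=1,mid=2 → -10 -7 -11 -6 -2 -3 -1 1
nums[mid]=-11<-7: swap nums[1],nums[2]; lo=2,mid=3 → -10 -11 -7 -6 -2 -3 -1 1
end: lo=2, hi=2; nums = -10 -11 -7 -6 -2 -3 -1 1

-10 -11 -7 -6 -2 -3 -1 1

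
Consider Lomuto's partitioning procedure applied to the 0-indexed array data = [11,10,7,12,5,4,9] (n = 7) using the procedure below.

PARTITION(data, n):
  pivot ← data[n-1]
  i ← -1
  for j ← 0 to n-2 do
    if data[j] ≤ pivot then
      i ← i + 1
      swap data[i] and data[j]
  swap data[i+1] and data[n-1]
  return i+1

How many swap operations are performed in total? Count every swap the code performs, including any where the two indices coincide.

pivot = data[6] = 9; i = -1
j=0: data[0]=11 > 9 → no swap
j=1: data[1]=10 > 9 → no swap
j=2: data[2]=7 ≤ 9 → i=0, swap data[0],data[2] → [7,10,11,12,5,4,9]
j=3: data[3]=12 > 9 → no swap
j=4: data[4]=5 ≤ 9 → i=1, swap data[1],data[4] → [7,5,11,12,10,4,9]
j=5: data[5]=4 ≤ 9 → i=2, swap data[2],data[5] → [7,5,4,12,10,11,9]
final swap data[3],data[6] → [7,5,4,9,10,11,12]; return 3

4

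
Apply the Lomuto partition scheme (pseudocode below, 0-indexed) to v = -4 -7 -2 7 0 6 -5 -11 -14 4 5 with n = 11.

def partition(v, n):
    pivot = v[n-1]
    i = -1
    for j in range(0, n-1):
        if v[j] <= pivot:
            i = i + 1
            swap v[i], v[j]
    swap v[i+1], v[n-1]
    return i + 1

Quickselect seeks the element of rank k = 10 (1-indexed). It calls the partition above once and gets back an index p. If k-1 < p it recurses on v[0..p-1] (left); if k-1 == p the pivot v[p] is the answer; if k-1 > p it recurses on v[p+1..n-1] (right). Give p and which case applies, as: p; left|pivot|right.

8; right

pivot = v[10] = 5; i = -1
j=0: v[0]=-4 ≤ 5 → i=0, swap v[0],v[0] (no change) → -4 -7 -2 7 0 6 -5 -11 -14 4 5
j=1: v[1]=-7 ≤ 5 → i=1, swap v[1],v[1] (no change) → -4 -7 -2 7 0 6 -5 -11 -14 4 5
j=2: v[2]=-2 ≤ 5 → i=2, swap v[2],v[2] (no change) → -4 -7 -2 7 0 6 -5 -11 -14 4 5
j=3: v[3]=7 > 5 → no swap
j=4: v[4]=0 ≤ 5 → i=3, swap v[3],v[4] → -4 -7 -2 0 7 6 -5 -11 -14 4 5
j=5: v[5]=6 > 5 → no swap
j=6: v[6]=-5 ≤ 5 → i=4, swap v[4],v[6] → -4 -7 -2 0 -5 6 7 -11 -14 4 5
j=7: v[7]=-11 ≤ 5 → i=5, swap v[5],v[7] → -4 -7 -2 0 -5 -11 7 6 -14 4 5
j=8: v[8]=-14 ≤ 5 → i=6, swap v[6],v[8] → -4 -7 -2 0 -5 -11 -14 6 7 4 5
j=9: v[9]=4 ≤ 5 → i=7, swap v[7],v[9] → -4 -7 -2 0 -5 -11 -14 4 7 6 5
final swap v[8],v[10] → -4 -7 -2 0 -5 -11 -14 4 5 6 7; return 8
p = 8; k-1 = 9 > 8 ⇒ right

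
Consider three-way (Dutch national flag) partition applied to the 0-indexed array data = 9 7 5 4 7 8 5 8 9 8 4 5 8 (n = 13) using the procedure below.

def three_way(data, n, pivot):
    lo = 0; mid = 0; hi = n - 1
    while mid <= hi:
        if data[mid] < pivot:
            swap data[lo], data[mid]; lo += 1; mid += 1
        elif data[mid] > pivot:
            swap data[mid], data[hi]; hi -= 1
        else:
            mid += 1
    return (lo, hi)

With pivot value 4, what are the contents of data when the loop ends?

lo=0 mid=0 hi=12
9>4: swap(0,12), hi=11 ⇒ 8 7 5 4 7 8 5 8 9 8 4 5 9
8>4: swap(0,11), hi=10 ⇒ 5 7 5 4 7 8 5 8 9 8 4 8 9
5>4: swap(0,10), hi=9 ⇒ 4 7 5 4 7 8 5 8 9 8 5 8 9
4=4: mid=1
7>4: swap(1,9), hi=8 ⇒ 4 8 5 4 7 8 5 8 9 7 5 8 9
8>4: swap(1,8), hi=7 ⇒ 4 9 5 4 7 8 5 8 8 7 5 8 9
9>4: swap(1,7), hi=6 ⇒ 4 8 5 4 7 8 5 9 8 7 5 8 9
8>4: swap(1,6), hi=5 ⇒ 4 5 5 4 7 8 8 9 8 7 5 8 9
5>4: swap(1,5), hi=4 ⇒ 4 8 5 4 7 5 8 9 8 7 5 8 9
8>4: swap(1,4), hi=3 ⇒ 4 7 5 4 8 5 8 9 8 7 5 8 9
7>4: swap(1,3), hi=2 ⇒ 4 4 5 7 8 5 8 9 8 7 5 8 9
4=4: mid=2
5>4: swap(2,2), hi=1 ⇒ 4 4 5 7 8 5 8 9 8 7 5 8 9
done. lo=0 hi=1; data=4 4 5 7 8 5 8 9 8 7 5 8 9

4 4 5 7 8 5 8 9 8 7 5 8 9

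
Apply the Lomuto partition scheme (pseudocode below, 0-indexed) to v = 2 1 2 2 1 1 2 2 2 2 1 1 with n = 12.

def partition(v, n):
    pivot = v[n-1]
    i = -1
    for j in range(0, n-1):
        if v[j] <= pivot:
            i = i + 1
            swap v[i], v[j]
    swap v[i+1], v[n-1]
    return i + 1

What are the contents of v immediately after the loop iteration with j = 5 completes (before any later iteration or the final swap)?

1 1 1 2 2 2 2 2 2 2 1 1

pivot=1, i=-1
j=0: 2>1, skip
j=1: 1≤1, i=0, swap(0,1) ⇒ 1 2 2 2 1 1 2 2 2 2 1 1
j=2: 2>1, skip
j=3: 2>1, skip
j=4: 1≤1, i=1, swap(1,4) ⇒ 1 1 2 2 2 1 2 2 2 2 1 1
j=5: 1≤1, i=2, swap(2,5) ⇒ 1 1 1 2 2 2 2 2 2 2 1 1
(after j=5) v = 1 1 1 2 2 2 2 2 2 2 1 1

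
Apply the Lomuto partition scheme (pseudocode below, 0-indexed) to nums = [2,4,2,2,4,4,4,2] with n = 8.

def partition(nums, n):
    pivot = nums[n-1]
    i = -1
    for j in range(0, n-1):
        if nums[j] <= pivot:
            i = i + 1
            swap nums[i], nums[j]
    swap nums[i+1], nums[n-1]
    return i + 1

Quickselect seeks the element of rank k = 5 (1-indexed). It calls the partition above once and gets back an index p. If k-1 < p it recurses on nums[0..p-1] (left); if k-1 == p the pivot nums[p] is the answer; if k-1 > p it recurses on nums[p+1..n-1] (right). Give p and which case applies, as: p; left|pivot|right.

pivot = nums[7] = 2; i = -1
j=0: nums[0]=2 ≤ 2 → i=0, swap nums[0],nums[0] (no change) → [2,4,2,2,4,4,4,2]
j=1: nums[1]=4 > 2 → no swap
j=2: nums[2]=2 ≤ 2 → i=1, swap nums[1],nums[2] → [2,2,4,2,4,4,4,2]
j=3: nums[3]=2 ≤ 2 → i=2, swap nums[2],nums[3] → [2,2,2,4,4,4,4,2]
j=4: nums[4]=4 > 2 → no swap
j=5: nums[5]=4 > 2 → no swap
j=6: nums[6]=4 > 2 → no swap
final swap nums[3],nums[7] → [2,2,2,2,4,4,4,4]; return 3
p = 3; k-1 = 4 > 3 ⇒ right

3; right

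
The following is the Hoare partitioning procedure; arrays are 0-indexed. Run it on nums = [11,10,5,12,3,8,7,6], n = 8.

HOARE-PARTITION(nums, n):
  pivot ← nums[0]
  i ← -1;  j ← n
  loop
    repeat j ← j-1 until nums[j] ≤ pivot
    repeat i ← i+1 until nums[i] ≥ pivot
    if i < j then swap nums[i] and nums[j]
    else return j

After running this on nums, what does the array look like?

[6,10,5,7,3,8,12,11]

pivot = nums[0] = 11; i = -1, j = 8
j→7 (nums[7]=6≤11), i→0 (nums[0]=11≥11); i<j, swap → [6,10,5,12,3,8,7,11]
j→6 (nums[6]=7≤11), i→3 (nums[3]=12≥11); i<j, swap → [6,10,5,7,3,8,12,11]
j→5, i→6; i≥j, return j=5. nums = [6,10,5,7,3,8,12,11]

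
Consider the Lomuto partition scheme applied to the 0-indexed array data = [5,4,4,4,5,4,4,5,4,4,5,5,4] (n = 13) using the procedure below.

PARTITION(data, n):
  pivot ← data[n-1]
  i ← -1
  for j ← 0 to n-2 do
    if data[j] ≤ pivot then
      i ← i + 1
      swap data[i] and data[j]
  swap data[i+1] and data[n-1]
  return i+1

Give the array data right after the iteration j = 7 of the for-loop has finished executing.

[4,4,4,4,4,5,5,5,4,4,5,5,4]

pivot = data[12] = 4; i = -1
j=0: data[0]=5 > 4 → no swap
j=1: data[1]=4 ≤ 4 → i=0, swap data[0],data[1] → [4,5,4,4,5,4,4,5,4,4,5,5,4]
j=2: data[2]=4 ≤ 4 → i=1, swap data[1],data[2] → [4,4,5,4,5,4,4,5,4,4,5,5,4]
j=3: data[3]=4 ≤ 4 → i=2, swap data[2],data[3] → [4,4,4,5,5,4,4,5,4,4,5,5,4]
j=4: data[4]=5 > 4 → no swap
j=5: data[5]=4 ≤ 4 → i=3, swap data[3],data[5] → [4,4,4,4,5,5,4,5,4,4,5,5,4]
j=6: data[6]=4 ≤ 4 → i=4, swap data[4],data[6] → [4,4,4,4,4,5,5,5,4,4,5,5,4]
j=7: data[7]=5 > 4 → no swap
(after j=7) data = [4,4,4,4,4,5,5,5,4,4,5,5,4]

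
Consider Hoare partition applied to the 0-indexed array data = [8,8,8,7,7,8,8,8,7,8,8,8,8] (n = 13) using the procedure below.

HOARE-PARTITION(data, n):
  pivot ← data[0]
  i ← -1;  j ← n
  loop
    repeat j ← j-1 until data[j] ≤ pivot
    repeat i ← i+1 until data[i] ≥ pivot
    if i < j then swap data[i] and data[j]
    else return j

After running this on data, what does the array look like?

[8,8,8,7,7,8,7,8,8,8,8,8,8]

pivot=8
j stops at 12 (8), i stops at 0 (8); swap ⇒ [8,8,8,7,7,8,8,8,7,8,8,8,8]
j stops at 11 (8), i stops at 1 (8); swap ⇒ [8,8,8,7,7,8,8,8,7,8,8,8,8]
j stops at 10 (8), i stops at 2 (8); swap ⇒ [8,8,8,7,7,8,8,8,7,8,8,8,8]
j stops at 9 (8), i stops at 5 (8); swap ⇒ [8,8,8,7,7,8,8,8,7,8,8,8,8]
j stops at 8 (7), i stops at 6 (8); swap ⇒ [8,8,8,7,7,8,7,8,8,8,8,8,8]
j stops at 7, i stops at 7; i≥j ⇒ return 7. data=[8,8,8,7,7,8,7,8,8,8,8,8,8]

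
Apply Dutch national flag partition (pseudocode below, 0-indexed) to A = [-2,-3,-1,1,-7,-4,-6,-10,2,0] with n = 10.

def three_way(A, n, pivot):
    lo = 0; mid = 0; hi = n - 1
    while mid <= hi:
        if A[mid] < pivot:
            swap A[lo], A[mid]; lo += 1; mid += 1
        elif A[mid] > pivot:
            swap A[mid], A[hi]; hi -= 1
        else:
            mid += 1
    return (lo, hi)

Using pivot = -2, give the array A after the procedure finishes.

[-3,-10,-6,-7,-4,-2,1,2,0,-1]

pivot = -2; lo=0, mid=0, hi=9
A[mid]=-2=-2: mid=1
A[mid]=-3<-2: swap A[0],A[1]; lo=1,mid=2 → [-3,-2,-1,1,-7,-4,-6,-10,2,0]
A[mid]=-1>-2: swap A[2],A[9]; hi=8 → [-3,-2,0,1,-7,-4,-6,-10,2,-1]
A[mid]=0>-2: swap A[2],A[8]; hi=7 → [-3,-2,2,1,-7,-4,-6,-10,0,-1]
A[mid]=2>-2: swap A[2],A[7]; hi=6 → [-3,-2,-10,1,-7,-4,-6,2,0,-1]
A[mid]=-10<-2: swap A[1],A[2]; lo=2,mid=3 → [-3,-10,-2,1,-7,-4,-6,2,0,-1]
A[mid]=1>-2: swap A[3],A[6]; hi=5 → [-3,-10,-2,-6,-7,-4,1,2,0,-1]
A[mid]=-6<-2: swap A[2],A[3]; lo=3,mid=4 → [-3,-10,-6,-2,-7,-4,1,2,0,-1]
A[mid]=-7<-2: swap A[3],A[4]; lo=4,mid=5 → [-3,-10,-6,-7,-2,-4,1,2,0,-1]
A[mid]=-4<-2: swap A[4],A[5]; lo=5,mid=6 → [-3,-10,-6,-7,-4,-2,1,2,0,-1]
end: lo=5, hi=5; A = [-3,-10,-6,-7,-4,-2,1,2,0,-1]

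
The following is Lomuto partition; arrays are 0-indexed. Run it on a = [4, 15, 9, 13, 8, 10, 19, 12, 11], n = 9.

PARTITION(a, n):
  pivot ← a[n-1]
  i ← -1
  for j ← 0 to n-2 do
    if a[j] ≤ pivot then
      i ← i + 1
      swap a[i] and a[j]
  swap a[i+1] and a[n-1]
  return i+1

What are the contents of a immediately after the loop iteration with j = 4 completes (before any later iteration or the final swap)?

pivot=11, i=-1
j=0: 4≤11, i=0, swap(0,0) ⇒ [4, 15, 9, 13, 8, 10, 19, 12, 11]
j=1: 15>11, skip
j=2: 9≤11, i=1, swap(1,2) ⇒ [4, 9, 15, 13, 8, 10, 19, 12, 11]
j=3: 13>11, skip
j=4: 8≤11, i=2, swap(2,4) ⇒ [4, 9, 8, 13, 15, 10, 19, 12, 11]
(after j=4) a = [4, 9, 8, 13, 15, 10, 19, 12, 11]

[4, 9, 8, 13, 15, 10, 19, 12, 11]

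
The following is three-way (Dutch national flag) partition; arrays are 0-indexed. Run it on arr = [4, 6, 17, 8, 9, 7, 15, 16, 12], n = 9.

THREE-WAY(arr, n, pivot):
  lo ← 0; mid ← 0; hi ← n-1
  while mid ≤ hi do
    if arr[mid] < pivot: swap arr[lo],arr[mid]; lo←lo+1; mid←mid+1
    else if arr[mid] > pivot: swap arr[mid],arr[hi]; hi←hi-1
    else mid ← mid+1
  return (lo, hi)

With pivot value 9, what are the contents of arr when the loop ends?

lo=0 mid=0 hi=8
4<9: swap(0,0), lo=1 mid=1 ⇒ [4, 6, 17, 8, 9, 7, 15, 16, 12]
6<9: swap(1,1), lo=2 mid=2 ⇒ [4, 6, 17, 8, 9, 7, 15, 16, 12]
17>9: swap(2,8), hi=7 ⇒ [4, 6, 12, 8, 9, 7, 15, 16, 17]
12>9: swap(2,7), hi=6 ⇒ [4, 6, 16, 8, 9, 7, 15, 12, 17]
16>9: swap(2,6), hi=5 ⇒ [4, 6, 15, 8, 9, 7, 16, 12, 17]
15>9: swap(2,5), hi=4 ⇒ [4, 6, 7, 8, 9, 15, 16, 12, 17]
7<9: swap(2,2), lo=3 mid=3 ⇒ [4, 6, 7, 8, 9, 15, 16, 12, 17]
8<9: swap(3,3), lo=4 mid=4 ⇒ [4, 6, 7, 8, 9, 15, 16, 12, 17]
9=9: mid=5
done. lo=4 hi=4; arr=[4, 6, 7, 8, 9, 15, 16, 12, 17]

[4, 6, 7, 8, 9, 15, 16, 12, 17]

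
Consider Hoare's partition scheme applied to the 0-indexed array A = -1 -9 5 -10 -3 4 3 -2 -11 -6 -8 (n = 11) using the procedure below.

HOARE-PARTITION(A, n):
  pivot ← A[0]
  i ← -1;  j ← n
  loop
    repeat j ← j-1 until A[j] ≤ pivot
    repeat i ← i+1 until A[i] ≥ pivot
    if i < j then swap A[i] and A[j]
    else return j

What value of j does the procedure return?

pivot=-1
j stops at 10 (-8), i stops at 0 (-1); swap ⇒ -8 -9 5 -10 -3 4 3 -2 -11 -6 -1
j stops at 9 (-6), i stops at 2 (5); swap ⇒ -8 -9 -6 -10 -3 4 3 -2 -11 5 -1
j stops at 8 (-11), i stops at 5 (4); swap ⇒ -8 -9 -6 -10 -3 -11 3 -2 4 5 -1
j stops at 7 (-2), i stops at 6 (3); swap ⇒ -8 -9 -6 -10 -3 -11 -2 3 4 5 -1
j stops at 6, i stops at 7; i≥j ⇒ return 6. A=-8 -9 -6 -10 -3 -11 -2 3 4 5 -1

6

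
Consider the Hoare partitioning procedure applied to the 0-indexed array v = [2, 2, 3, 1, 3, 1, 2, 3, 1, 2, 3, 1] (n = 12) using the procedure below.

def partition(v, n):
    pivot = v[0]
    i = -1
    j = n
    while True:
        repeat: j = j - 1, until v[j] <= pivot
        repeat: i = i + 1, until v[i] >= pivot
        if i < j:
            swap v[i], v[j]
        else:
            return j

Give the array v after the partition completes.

pivot=2
j stops at 11 (1), i stops at 0 (2); swap ⇒ [1, 2, 3, 1, 3, 1, 2, 3, 1, 2, 3, 2]
j stops at 9 (2), i stops at 1 (2); swap ⇒ [1, 2, 3, 1, 3, 1, 2, 3, 1, 2, 3, 2]
j stops at 8 (1), i stops at 2 (3); swap ⇒ [1, 2, 1, 1, 3, 1, 2, 3, 3, 2, 3, 2]
j stops at 6 (2), i stops at 4 (3); swap ⇒ [1, 2, 1, 1, 2, 1, 3, 3, 3, 2, 3, 2]
j stops at 5, i stops at 6; i≥j ⇒ return 5. v=[1, 2, 1, 1, 2, 1, 3, 3, 3, 2, 3, 2]

[1, 2, 1, 1, 2, 1, 3, 3, 3, 2, 3, 2]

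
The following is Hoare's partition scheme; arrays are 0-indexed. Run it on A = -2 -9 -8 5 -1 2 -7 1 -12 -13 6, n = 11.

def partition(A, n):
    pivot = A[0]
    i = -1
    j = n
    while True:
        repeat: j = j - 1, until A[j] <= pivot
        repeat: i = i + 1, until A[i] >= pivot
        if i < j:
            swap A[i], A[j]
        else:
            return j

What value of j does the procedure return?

pivot=-2
j stops at 9 (-13), i stops at 0 (-2); swap ⇒ -13 -9 -8 5 -1 2 -7 1 -12 -2 6
j stops at 8 (-12), i stops at 3 (5); swap ⇒ -13 -9 -8 -12 -1 2 -7 1 5 -2 6
j stops at 6 (-7), i stops at 4 (-1); swap ⇒ -13 -9 -8 -12 -7 2 -1 1 5 -2 6
j stops at 4, i stops at 5; i≥j ⇒ return 4. A=-13 -9 -8 -12 -7 2 -1 1 5 -2 6

4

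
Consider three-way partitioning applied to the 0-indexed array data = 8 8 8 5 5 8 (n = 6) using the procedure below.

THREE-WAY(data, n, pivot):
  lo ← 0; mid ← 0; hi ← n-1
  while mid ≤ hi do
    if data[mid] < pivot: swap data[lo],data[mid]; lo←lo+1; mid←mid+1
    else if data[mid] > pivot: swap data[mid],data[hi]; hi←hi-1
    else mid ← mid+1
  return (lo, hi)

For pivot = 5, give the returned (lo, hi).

(0, 1)

lo=0 mid=0 hi=5
8>5: swap(0,5), hi=4 ⇒ 8 8 8 5 5 8
8>5: swap(0,4), hi=3 ⇒ 5 8 8 5 8 8
5=5: mid=1
8>5: swap(1,3), hi=2 ⇒ 5 5 8 8 8 8
5=5: mid=2
8>5: swap(2,2), hi=1 ⇒ 5 5 8 8 8 8
done. lo=0 hi=1; data=5 5 8 8 8 8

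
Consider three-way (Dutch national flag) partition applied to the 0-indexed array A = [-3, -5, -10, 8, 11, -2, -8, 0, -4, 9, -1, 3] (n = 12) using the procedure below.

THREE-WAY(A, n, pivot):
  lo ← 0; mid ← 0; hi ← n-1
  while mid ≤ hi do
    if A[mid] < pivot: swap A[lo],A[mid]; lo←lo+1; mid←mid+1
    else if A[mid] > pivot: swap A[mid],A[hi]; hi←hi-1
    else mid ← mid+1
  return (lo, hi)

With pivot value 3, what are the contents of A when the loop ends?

[-3, -5, -10, -1, -2, -8, 0, -4, 3, 9, 11, 8]

pivot = 3; lo=0, mid=0, hi=11
A[mid]=-3<3: swap A[0],A[0]; lo=1,mid=1 → [-3, -5, -10, 8, 11, -2, -8, 0, -4, 9, -1, 3]
A[mid]=-5<3: swap A[1],A[1]; lo=2,mid=2 → [-3, -5, -10, 8, 11, -2, -8, 0, -4, 9, -1, 3]
A[mid]=-10<3: swap A[2],A[2]; lo=3,mid=3 → [-3, -5, -10, 8, 11, -2, -8, 0, -4, 9, -1, 3]
A[mid]=8>3: swap A[3],A[11]; hi=10 → [-3, -5, -10, 3, 11, -2, -8, 0, -4, 9, -1, 8]
A[mid]=3=3: mid=4
A[mid]=11>3: swap A[4],A[10]; hi=9 → [-3, -5, -10, 3, -1, -2, -8, 0, -4, 9, 11, 8]
A[mid]=-1<3: swap A[3],A[4]; lo=4,mid=5 → [-3, -5, -10, -1, 3, -2, -8, 0, -4, 9, 11, 8]
A[mid]=-2<3: swap A[4],A[5]; lo=5,mid=6 → [-3, -5, -10, -1, -2, 3, -8, 0, -4, 9, 11, 8]
A[mid]=-8<3: swap A[5],A[6]; lo=6,mid=7 → [-3, -5, -10, -1, -2, -8, 3, 0, -4, 9, 11, 8]
A[mid]=0<3: swap A[6],A[7]; lo=7,mid=8 → [-3, -5, -10, -1, -2, -8, 0, 3, -4, 9, 11, 8]
A[mid]=-4<3: swap A[7],A[8]; lo=8,mid=9 → [-3, -5, -10, -1, -2, -8, 0, -4, 3, 9, 11, 8]
A[mid]=9>3: swap A[9],A[9]; hi=8 → [-3, -5, -10, -1, -2, -8, 0, -4, 3, 9, 11, 8]
end: lo=8, hi=8; A = [-3, -5, -10, -1, -2, -8, 0, -4, 3, 9, 11, 8]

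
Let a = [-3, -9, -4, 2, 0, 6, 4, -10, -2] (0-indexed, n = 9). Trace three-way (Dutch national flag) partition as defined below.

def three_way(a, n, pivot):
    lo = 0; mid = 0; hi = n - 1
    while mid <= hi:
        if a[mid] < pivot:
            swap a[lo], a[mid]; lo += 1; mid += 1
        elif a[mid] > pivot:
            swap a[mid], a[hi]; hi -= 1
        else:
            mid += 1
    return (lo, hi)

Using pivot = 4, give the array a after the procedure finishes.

lo=0 mid=0 hi=8
-3<4: swap(0,0), lo=1 mid=1 ⇒ [-3, -9, -4, 2, 0, 6, 4, -10, -2]
-9<4: swap(1,1), lo=2 mid=2 ⇒ [-3, -9, -4, 2, 0, 6, 4, -10, -2]
-4<4: swap(2,2), lo=3 mid=3 ⇒ [-3, -9, -4, 2, 0, 6, 4, -10, -2]
2<4: swap(3,3), lo=4 mid=4 ⇒ [-3, -9, -4, 2, 0, 6, 4, -10, -2]
0<4: swap(4,4), lo=5 mid=5 ⇒ [-3, -9, -4, 2, 0, 6, 4, -10, -2]
6>4: swap(5,8), hi=7 ⇒ [-3, -9, -4, 2, 0, -2, 4, -10, 6]
-2<4: swap(5,5), lo=6 mid=6 ⇒ [-3, -9, -4, 2, 0, -2, 4, -10, 6]
4=4: mid=7
-10<4: swap(6,7), lo=7 mid=8 ⇒ [-3, -9, -4, 2, 0, -2, -10, 4, 6]
done. lo=7 hi=7; a=[-3, -9, -4, 2, 0, -2, -10, 4, 6]

[-3, -9, -4, 2, 0, -2, -10, 4, 6]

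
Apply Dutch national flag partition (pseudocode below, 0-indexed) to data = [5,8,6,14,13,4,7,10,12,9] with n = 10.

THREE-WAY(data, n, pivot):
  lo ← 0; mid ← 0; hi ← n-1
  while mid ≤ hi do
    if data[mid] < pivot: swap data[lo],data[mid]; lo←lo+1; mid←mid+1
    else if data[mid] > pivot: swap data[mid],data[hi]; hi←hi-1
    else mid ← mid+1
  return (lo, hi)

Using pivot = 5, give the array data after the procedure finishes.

[4,5,14,13,6,7,10,12,9,8]

lo=0 mid=0 hi=9
5=5: mid=1
8>5: swap(1,9), hi=8 ⇒ [5,9,6,14,13,4,7,10,12,8]
9>5: swap(1,8), hi=7 ⇒ [5,12,6,14,13,4,7,10,9,8]
12>5: swap(1,7), hi=6 ⇒ [5,10,6,14,13,4,7,12,9,8]
10>5: swap(1,6), hi=5 ⇒ [5,7,6,14,13,4,10,12,9,8]
7>5: swap(1,5), hi=4 ⇒ [5,4,6,14,13,7,10,12,9,8]
4<5: swap(0,1), lo=1 mid=2 ⇒ [4,5,6,14,13,7,10,12,9,8]
6>5: swap(2,4), hi=3 ⇒ [4,5,13,14,6,7,10,12,9,8]
13>5: swap(2,3), hi=2 ⇒ [4,5,14,13,6,7,10,12,9,8]
14>5: swap(2,2), hi=1 ⇒ [4,5,14,13,6,7,10,12,9,8]
done. lo=1 hi=1; data=[4,5,14,13,6,7,10,12,9,8]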